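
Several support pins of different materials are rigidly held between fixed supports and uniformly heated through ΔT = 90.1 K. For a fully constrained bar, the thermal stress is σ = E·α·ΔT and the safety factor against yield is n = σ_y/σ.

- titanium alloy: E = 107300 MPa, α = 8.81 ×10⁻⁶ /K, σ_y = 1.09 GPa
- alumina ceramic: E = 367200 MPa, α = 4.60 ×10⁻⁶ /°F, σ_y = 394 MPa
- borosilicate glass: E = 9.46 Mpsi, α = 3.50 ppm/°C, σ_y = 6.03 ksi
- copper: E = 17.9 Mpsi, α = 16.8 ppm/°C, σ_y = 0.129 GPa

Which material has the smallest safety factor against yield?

Per material, after unit conversion:
  titanium alloy: E = 107.3, α = 8.81, σ_y = 1090 → σ = 85.2 MPa, n = 12.8
  alumina ceramic: E = 367.2, α = 8.28, σ_y = 394.0 → σ = 274 MPa, n = 1.44
  borosilicate glass: E = 65.22, α = 3.50, σ_y = 41.58 → σ = 20.6 MPa, n = 2.02
  copper: E = 123.4, α = 16.8, σ_y = 129.0 → σ = 187 MPa, n = 0.691
Smallest n: copper with n = 0.691.

copper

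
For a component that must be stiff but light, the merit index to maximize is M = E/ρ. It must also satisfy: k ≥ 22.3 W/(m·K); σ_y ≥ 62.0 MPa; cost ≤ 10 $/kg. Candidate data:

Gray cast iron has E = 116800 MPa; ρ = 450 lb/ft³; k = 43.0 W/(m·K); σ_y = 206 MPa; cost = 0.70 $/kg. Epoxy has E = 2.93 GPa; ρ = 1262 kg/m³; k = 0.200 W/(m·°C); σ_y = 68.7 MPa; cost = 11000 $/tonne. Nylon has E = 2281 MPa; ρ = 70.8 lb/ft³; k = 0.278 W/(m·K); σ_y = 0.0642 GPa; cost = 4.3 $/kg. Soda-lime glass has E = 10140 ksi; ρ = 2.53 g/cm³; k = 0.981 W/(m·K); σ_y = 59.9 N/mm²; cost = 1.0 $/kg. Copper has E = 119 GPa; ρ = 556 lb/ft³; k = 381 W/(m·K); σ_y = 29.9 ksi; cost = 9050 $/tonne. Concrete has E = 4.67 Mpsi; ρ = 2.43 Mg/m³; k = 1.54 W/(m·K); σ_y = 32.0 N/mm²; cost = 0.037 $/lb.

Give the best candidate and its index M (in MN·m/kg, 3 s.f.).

gray cast iron, M = 16.2 MN·m/kg

Screen on constraints: k ≥ 22.3 W/(m·K); σ_y ≥ 62.0 MPa; cost ≤ 10 $/kg. Survivors: gray cast iron, copper.
After converting to SI:
  gray cast iron: E = 116.8 GPa, ρ = 7208 kg/m³
  copper: E = 119.0 GPa, ρ = 8906 kg/m³
  gray cast iron: M = 16.2 MN·m/kg
  copper: M = 13.4 MN·m/kg
Gray cast iron has the largest M.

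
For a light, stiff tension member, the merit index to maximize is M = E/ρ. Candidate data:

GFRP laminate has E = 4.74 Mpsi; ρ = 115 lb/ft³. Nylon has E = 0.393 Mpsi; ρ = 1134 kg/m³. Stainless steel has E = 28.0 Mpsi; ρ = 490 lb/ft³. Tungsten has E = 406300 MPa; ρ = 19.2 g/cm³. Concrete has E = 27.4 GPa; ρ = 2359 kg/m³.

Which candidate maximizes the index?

stainless steel

In SI units:
  GFRP laminate: E = 32.68 GPa, ρ = 1842 kg/m³
  nylon: E = 2.710 GPa, ρ = 1134 kg/m³
  stainless steel: E = 193.1 GPa, ρ = 7849 kg/m³
  tungsten: E = 406.3 GPa, ρ = 19200 kg/m³
  concrete: E = 27.40 GPa, ρ = 2359 kg/m³
  stainless steel: M = 24.6 MN·m/kg
  tungsten: M = 21.2 MN·m/kg
  GFRP laminate: M = 17.7 MN·m/kg
  concrete: M = 11.6 MN·m/kg
  nylon: M = 2.39 MN·m/kg
The maximum is for stainless steel.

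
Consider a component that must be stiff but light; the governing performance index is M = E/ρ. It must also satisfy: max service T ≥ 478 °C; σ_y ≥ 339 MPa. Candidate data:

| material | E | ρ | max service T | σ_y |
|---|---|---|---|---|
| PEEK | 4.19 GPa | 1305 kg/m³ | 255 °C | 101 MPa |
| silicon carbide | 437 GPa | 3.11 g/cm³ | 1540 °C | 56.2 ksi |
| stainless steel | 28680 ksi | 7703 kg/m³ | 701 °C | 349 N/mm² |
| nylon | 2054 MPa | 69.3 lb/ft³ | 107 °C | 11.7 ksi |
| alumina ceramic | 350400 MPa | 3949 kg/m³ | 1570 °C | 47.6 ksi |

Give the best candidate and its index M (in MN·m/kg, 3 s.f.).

Screen on constraints: max service T ≥ 478 °C; σ_y ≥ 339 MPa. Survivors: silicon carbide, stainless steel.
Putting every candidate on a common basis:
  silicon carbide: E = 437.0 GPa, ρ = 3110 kg/m³
  stainless steel: E = 197.7 GPa, ρ = 7703 kg/m³
  silicon carbide: M = 141 MN·m/kg
  stainless steel: M = 25.7 MN·m/kg
Highest index: silicon carbide.

silicon carbide, M = 141 MN·m/kg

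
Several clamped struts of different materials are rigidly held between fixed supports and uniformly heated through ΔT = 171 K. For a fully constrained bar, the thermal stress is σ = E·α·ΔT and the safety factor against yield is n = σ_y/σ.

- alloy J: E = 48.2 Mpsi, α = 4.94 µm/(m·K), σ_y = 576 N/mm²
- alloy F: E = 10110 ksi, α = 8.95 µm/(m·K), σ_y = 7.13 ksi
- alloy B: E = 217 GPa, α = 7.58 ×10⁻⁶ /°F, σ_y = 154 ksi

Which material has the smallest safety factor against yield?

alloy F

Per material, after unit conversion:
  alloy J: E = 332.3, α = 4.94, σ_y = 576.0 → σ = 281 MPa, n = 2.05
  alloy F: E = 69.71, α = 8.95, σ_y = 49.16 → σ = 107 MPa, n = 0.461
  alloy B: E = 217.0, α = 13.6, σ_y = 1062 → σ = 506 MPa, n = 2.10
The minimum is alloy F at n = 0.461.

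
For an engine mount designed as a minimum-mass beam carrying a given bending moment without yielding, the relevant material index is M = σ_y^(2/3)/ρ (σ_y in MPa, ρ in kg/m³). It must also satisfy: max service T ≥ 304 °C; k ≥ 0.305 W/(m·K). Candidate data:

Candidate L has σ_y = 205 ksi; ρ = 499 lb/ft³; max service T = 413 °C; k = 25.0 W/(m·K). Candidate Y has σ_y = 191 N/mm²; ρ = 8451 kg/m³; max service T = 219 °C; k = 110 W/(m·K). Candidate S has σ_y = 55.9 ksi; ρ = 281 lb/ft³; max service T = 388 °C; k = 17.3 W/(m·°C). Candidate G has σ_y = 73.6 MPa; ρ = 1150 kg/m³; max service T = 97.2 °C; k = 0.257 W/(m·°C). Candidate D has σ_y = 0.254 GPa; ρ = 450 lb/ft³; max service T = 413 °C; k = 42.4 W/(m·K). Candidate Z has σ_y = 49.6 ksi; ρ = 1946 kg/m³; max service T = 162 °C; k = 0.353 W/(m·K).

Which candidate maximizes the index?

candidate L

Screen on constraints: max service T ≥ 304 °C; k ≥ 0.305 W/(m·K). Survivors: candidate L, candidate S, candidate D.
Normalizing units and computing the index:
  candidate L: σ_y = 1413 MPa, ρ = 7993 kg/m³
  candidate S: σ_y = 385.4 MPa, ρ = 4501 kg/m³
  candidate D: σ_y = 254.0 MPa, ρ = 7208 kg/m³
  candidate L: M = 15.8×10⁻³
  candidate S: M = 11.8×10⁻³
  candidate D: M = 5.56×10⁻³
Candidate L ranks first.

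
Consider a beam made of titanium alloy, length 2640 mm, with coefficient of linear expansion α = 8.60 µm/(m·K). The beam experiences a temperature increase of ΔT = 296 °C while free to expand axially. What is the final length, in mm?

ΔL = α·L₀·ΔT = 8.60×10⁻⁶ × 2640 mm × 296.0 K = 6.72 mm.
L = L₀ + ΔL = 2640 + 6.72 = 2646.7 mm.

2646.7 mm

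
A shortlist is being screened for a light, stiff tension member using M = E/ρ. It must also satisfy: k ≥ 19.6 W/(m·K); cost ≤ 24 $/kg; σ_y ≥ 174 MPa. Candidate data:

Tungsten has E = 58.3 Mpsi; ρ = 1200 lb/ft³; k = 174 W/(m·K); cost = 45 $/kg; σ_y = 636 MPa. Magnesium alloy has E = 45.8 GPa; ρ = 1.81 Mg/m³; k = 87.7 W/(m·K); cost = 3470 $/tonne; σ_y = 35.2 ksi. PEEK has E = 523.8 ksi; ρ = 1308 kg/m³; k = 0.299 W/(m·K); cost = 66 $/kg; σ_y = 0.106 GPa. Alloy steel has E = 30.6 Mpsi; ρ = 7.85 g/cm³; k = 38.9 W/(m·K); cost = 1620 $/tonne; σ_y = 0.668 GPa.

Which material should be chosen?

Screen on constraints: k ≥ 19.6 W/(m·K); cost ≤ 24 $/kg; σ_y ≥ 174 MPa. Survivors: magnesium alloy, alloy steel.
In SI units:
  magnesium alloy: E = 45.80 GPa, ρ = 1810 kg/m³
  alloy steel: E = 211.0 GPa, ρ = 7850 kg/m³
  alloy steel: M = 26.9 MN·m/kg
  magnesium alloy: M = 25.3 MN·m/kg
The maximum is for alloy steel.

alloy steel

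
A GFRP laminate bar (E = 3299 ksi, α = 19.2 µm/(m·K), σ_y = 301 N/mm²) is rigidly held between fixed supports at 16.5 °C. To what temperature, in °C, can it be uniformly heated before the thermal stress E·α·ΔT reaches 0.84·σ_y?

595 °C

E = 3299 ksi = 22.75 GPa.
σ_y = 301 N/mm² = 301.0 MPa.
E·α·ΔT = 252.8 MPa ⇒ ΔT = 252.8 / (22.75×10³ × 19.2×10⁻⁶) = 579.0 K.
T = 16.5 + 579.0 = 595.5 °C.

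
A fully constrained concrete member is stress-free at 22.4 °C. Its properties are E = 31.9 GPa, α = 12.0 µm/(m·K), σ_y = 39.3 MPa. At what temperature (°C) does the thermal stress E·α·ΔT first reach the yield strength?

125 °C

E·α·ΔT = 39.30 MPa ⇒ ΔT = 39.30 / (31.90×10³ × 12.0×10⁻⁶) = 102.7 K.
T = 22.4 + 102.7 = 125.1 °C.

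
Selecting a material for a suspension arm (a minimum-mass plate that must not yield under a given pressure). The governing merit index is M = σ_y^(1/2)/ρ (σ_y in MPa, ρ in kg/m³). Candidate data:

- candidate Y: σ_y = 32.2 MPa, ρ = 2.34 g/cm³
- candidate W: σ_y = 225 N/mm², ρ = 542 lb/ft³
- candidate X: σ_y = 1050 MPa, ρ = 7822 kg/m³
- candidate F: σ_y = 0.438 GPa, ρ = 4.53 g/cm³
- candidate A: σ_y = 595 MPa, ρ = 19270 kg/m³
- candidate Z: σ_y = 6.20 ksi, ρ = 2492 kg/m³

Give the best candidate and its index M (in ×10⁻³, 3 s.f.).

candidate F, M = 4.62×10⁻³

Normalizing units and computing the index:
  candidate Y: σ_y = 32.20 MPa, ρ = 2340 kg/m³
  candidate W: σ_y = 225.0 MPa, ρ = 8682 kg/m³
  candidate X: σ_y = 1050 MPa, ρ = 7822 kg/m³
  candidate F: σ_y = 438.0 MPa, ρ = 4530 kg/m³
  candidate A: σ_y = 595.0 MPa, ρ = 19270 kg/m³
  candidate Z: σ_y = 42.75 MPa, ρ = 2492 kg/m³
  candidate F: M = 4.62×10⁻³
  candidate X: M = 4.14×10⁻³
  candidate Z: M = 2.62×10⁻³
  candidate Y: M = 2.43×10⁻³
  candidate W: M = 1.73×10⁻³
  candidate A: M = 1.27×10⁻³
The maximum is for candidate F.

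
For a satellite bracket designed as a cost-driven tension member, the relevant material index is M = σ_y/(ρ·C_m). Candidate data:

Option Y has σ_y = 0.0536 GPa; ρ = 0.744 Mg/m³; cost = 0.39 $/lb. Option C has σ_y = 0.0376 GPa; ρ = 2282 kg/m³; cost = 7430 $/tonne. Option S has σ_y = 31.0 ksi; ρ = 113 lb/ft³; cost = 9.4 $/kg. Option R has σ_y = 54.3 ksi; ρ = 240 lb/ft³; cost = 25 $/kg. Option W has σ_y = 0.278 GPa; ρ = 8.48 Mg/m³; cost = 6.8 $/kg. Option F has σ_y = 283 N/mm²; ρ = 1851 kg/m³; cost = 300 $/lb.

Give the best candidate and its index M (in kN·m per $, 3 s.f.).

Convert each candidate to consistent units, then evaluate M:
  option Y: σ_y = 53.60 MPa, ρ = 744.0 kg/m³, cost = 0.8598 $/kg
  option C: σ_y = 37.60 MPa, ρ = 2282 kg/m³, cost = 7.430 $/kg
  option S: σ_y = 213.7 MPa, ρ = 1810 kg/m³, cost = 9.400 $/kg
  option R: σ_y = 374.4 MPa, ρ = 3844 kg/m³, cost = 25.00 $/kg
  option W: σ_y = 278.0 MPa, ρ = 8480 kg/m³, cost = 6.800 $/kg
  option F: σ_y = 283.0 MPa, ρ = 1851 kg/m³, cost = 661.4 $/kg
  option Y: M = 83.8 kN·m per $
  option S: M = 12.6 kN·m per $
  option W: M = 4.82 kN·m per $
  option R: M = 3.90 kN·m per $
  option C: M = 2.22 kN·m per $
  option F: M = 0.231 kN·m per $
The maximum is for option Y.

option Y, M = 83.8 kN·m per $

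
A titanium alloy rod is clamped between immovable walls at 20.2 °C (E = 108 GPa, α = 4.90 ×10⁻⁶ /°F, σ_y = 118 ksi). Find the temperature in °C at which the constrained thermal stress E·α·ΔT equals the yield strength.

874 °C

α = 4.90×10⁻⁶/°F × 9/5 = 8.82×10⁻⁶/K.
σ_y = 118 ksi = 813.6 MPa.
E·α·ΔT = 813.6 MPa ⇒ ΔT = 813.6 / (108.0×10³ × 8.82×10⁻⁶) = 854.1 K.
T = 20.2 + 854.1 = 874.3 °C.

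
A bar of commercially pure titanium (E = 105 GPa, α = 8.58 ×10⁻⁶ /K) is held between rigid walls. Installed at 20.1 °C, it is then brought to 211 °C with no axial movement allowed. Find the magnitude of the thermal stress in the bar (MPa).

172 MPa

ΔT = 190.9 K. Constrained thermal stress σ = E·α·ΔT = 105.0×10³ MPa × 8.58×10⁻⁶ × 190.9 = 172 MPa (compressive).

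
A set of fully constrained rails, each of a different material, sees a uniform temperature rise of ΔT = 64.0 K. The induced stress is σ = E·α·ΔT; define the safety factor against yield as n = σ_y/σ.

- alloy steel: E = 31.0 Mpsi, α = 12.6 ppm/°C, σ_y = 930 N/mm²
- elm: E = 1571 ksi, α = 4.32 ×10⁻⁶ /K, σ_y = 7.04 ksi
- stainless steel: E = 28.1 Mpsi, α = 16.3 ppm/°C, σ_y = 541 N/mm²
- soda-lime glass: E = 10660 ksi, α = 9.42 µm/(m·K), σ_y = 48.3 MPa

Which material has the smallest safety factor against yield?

Per material, after unit conversion:
  alloy steel: E = 213.7, α = 12.6, σ_y = 930.0 → σ = 172 MPa, n = 5.40
  elm: E = 10.83, α = 4.32, σ_y = 48.54 → σ = 2.99 MPa, n = 16.2
  stainless steel: E = 193.7, α = 16.3, σ_y = 541.0 → σ = 202 MPa, n = 2.68
  soda-lime glass: E = 73.50, α = 9.42, σ_y = 48.30 → σ = 44.3 MPa, n = 1.09
Smallest n: soda-lime glass with n = 1.09.

soda-lime glass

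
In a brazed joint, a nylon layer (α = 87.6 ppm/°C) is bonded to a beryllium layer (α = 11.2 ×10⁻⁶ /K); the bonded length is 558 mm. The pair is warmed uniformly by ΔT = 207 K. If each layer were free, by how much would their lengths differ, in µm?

8820 µm

Δα = |87.6 − 11.2|×10⁻⁶/K = 76.4×10⁻⁶/K.
ΔL_mismatch = Δα·L·ΔT = 76.4×10⁻⁶ × 558.0 mm × 207.0 K = 8820 µm.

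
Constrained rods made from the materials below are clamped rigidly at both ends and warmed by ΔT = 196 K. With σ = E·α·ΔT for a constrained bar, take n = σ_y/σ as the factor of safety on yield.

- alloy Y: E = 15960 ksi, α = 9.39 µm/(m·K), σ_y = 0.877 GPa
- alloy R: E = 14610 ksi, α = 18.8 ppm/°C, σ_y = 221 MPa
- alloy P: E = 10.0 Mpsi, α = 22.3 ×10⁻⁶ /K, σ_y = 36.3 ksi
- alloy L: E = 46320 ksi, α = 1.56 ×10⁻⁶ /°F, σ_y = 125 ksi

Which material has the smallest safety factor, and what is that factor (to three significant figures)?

alloy R, n = 0.595

Converting E to GPa, α to ×10⁻⁶/K, σ_y to MPa, then σ and n for each:
  alloy Y: E = 110.0, α = 9.39, σ_y = 877.0 → σ = 203 MPa, n = 4.33
  alloy R: E = 100.7, α = 18.8, σ_y = 221.0 → σ = 371 MPa, n = 0.595
  alloy P: E = 68.95, α = 22.3, σ_y = 250.3 → σ = 301 MPa, n = 0.831
  alloy L: E = 319.4, α = 2.81, σ_y = 861.8 → σ = 176 MPa, n = 4.90
Smallest n: alloy R with n = 0.595.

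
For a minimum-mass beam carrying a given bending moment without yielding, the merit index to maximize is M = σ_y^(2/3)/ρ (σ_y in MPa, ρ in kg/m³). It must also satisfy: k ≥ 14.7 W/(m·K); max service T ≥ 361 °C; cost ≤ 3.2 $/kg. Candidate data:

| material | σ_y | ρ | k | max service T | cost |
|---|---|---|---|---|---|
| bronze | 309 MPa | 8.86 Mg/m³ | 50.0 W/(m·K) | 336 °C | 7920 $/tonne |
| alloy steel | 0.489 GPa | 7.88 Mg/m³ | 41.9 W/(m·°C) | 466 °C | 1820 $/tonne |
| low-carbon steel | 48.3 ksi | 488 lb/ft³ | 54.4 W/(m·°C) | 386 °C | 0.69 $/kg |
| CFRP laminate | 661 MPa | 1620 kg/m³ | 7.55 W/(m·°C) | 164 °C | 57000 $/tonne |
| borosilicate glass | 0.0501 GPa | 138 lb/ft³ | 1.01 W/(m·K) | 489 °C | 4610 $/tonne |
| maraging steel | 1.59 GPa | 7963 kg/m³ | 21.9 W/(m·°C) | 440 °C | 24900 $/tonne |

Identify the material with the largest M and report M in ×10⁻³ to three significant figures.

alloy steel, M = 7.88×10⁻³

Screen on constraints: k ≥ 14.7 W/(m·K); max service T ≥ 361 °C; cost ≤ 3.2 $/kg. Survivors: alloy steel, low-carbon steel.
Putting every candidate on a common basis:
  alloy steel: σ_y = 489.0 MPa, ρ = 7880 kg/m³
  low-carbon steel: σ_y = 333.0 MPa, ρ = 7817 kg/m³
  alloy steel: M = 7.88×10⁻³
  low-carbon steel: M = 6.15×10⁻³
Alloy steel ranks first.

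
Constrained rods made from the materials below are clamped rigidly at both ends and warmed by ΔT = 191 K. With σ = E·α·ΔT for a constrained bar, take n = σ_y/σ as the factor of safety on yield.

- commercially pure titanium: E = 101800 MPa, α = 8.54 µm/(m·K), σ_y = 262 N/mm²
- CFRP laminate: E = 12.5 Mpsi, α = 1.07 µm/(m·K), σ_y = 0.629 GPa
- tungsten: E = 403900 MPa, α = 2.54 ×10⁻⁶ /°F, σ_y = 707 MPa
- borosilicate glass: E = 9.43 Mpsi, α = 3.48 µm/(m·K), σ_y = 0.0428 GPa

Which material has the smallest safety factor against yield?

borosilicate glass

Per material, after unit conversion:
  commercially pure titanium: E = 101.8, α = 8.54, σ_y = 262.0 → σ = 166 MPa, n = 1.58
  CFRP laminate: E = 86.18, α = 1.07, σ_y = 629.0 → σ = 17.6 MPa, n = 35.7
  tungsten: E = 403.9, α = 4.57, σ_y = 707.0 → σ = 353 MPa, n = 2.00
  borosilicate glass: E = 65.02, α = 3.48, σ_y = 42.80 → σ = 43.2 MPa, n = 0.990
Smallest n: borosilicate glass with n = 0.990.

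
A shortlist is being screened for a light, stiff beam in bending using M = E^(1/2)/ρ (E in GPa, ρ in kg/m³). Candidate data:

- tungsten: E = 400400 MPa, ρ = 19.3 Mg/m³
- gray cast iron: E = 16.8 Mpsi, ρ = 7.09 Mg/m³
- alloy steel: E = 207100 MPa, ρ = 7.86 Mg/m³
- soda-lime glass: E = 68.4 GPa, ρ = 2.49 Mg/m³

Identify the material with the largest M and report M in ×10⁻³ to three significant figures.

soda-lime glass, M = 3.32×10⁻³

After converting to SI:
  tungsten: E = 400.4 GPa, ρ = 19300 kg/m³
  gray cast iron: E = 115.8 GPa, ρ = 7090 kg/m³
  alloy steel: E = 207.1 GPa, ρ = 7860 kg/m³
  soda-lime glass: E = 68.40 GPa, ρ = 2490 kg/m³
  soda-lime glass: M = 3.32×10⁻³
  alloy steel: M = 1.83×10⁻³
  gray cast iron: M = 1.52×10⁻³
  tungsten: M = 1.04×10⁻³
Soda-lime glass ranks first.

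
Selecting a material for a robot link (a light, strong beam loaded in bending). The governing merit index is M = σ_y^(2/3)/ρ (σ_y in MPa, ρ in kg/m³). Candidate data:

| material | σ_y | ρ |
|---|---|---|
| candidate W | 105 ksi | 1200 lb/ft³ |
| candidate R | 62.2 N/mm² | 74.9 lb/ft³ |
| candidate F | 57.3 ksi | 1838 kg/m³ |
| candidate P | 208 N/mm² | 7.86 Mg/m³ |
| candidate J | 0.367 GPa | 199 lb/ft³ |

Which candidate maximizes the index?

candidate F

Convert each candidate to consistent units, then evaluate M:
  candidate W: σ_y = 723.9 MPa, ρ = 19220 kg/m³
  candidate R: σ_y = 62.20 MPa, ρ = 1200 kg/m³
  candidate F: σ_y = 395.1 MPa, ρ = 1838 kg/m³
  candidate P: σ_y = 208.0 MPa, ρ = 7860 kg/m³
  candidate J: σ_y = 367.0 MPa, ρ = 3188 kg/m³
  candidate F: M = 29.3×10⁻³
  candidate J: M = 16.1×10⁻³
  candidate R: M = 13.1×10⁻³
  candidate P: M = 4.47×10⁻³
  candidate W: M = 4.19×10⁻³
Highest index: candidate F.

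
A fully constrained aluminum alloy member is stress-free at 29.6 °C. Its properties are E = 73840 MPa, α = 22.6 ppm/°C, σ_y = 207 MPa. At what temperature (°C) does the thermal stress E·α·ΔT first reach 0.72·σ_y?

119 °C

E = 73840 MPa = 73.84 GPa.
E·α·ΔT = 149.0 MPa ⇒ ΔT = 149.0 / (73.84×10³ × 22.6×10⁻⁶) = 89.31 K.
T = 29.6 + 89.31 = 118.9 °C.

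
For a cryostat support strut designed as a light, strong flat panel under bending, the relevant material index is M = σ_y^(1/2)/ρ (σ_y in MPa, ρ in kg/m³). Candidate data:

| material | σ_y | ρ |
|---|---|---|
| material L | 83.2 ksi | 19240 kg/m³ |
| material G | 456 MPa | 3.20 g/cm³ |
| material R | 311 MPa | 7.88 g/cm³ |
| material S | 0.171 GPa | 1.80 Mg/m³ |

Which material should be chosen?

After converting to SI:
  material L: σ_y = 573.6 MPa, ρ = 19240 kg/m³
  material G: σ_y = 456.0 MPa, ρ = 3200 kg/m³
  material R: σ_y = 311.0 MPa, ρ = 7880 kg/m³
  material S: σ_y = 171.0 MPa, ρ = 1800 kg/m³
  material S: M = 7.26×10⁻³
  material G: M = 6.67×10⁻³
  material R: M = 2.24×10⁻³
  material L: M = 1.24×10⁻³
Highest index: material S.

material S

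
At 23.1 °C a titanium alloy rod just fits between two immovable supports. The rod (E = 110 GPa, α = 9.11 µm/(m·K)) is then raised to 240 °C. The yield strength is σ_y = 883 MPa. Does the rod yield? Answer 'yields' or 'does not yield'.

does not yield

ΔT = 216.9 K. Constrained thermal stress σ = E·α·ΔT = 110.0×10³ MPa × 9.11×10⁻⁶ × 216.9 = 217 MPa (compressive).
Compare to σ_y = 883 MPa: σ < σ_y, so it does not yield.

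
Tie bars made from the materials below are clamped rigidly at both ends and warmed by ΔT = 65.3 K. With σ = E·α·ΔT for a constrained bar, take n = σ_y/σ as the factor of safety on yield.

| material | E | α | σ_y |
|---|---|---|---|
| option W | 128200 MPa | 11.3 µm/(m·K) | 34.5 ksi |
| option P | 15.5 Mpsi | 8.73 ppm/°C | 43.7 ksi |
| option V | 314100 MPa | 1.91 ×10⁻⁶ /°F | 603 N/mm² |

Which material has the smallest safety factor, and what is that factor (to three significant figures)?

With everything in SI (GPa, ×10⁻⁶/K, MPa):
  option W: E = 128.2, α = 11.3, σ_y = 237.9 → σ = 94.6 MPa, n = 2.51
  option P: E = 106.9, α = 8.73, σ_y = 301.3 → σ = 60.9 MPa, n = 4.95
  option V: E = 314.1, α = 3.44, σ_y = 603.0 → σ = 70.5 MPa, n = 8.55
Option W has the lowest safety factor, n = 2.51.

option W, n = 2.51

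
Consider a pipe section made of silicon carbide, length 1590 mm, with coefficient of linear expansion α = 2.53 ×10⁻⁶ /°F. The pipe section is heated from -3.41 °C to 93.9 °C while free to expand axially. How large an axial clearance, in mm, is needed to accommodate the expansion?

0.705 mm

Convert α: 2.53×10⁻⁶/°F × (9/5) = 4.55×10⁻⁶/K.
ΔT = 93.9 − (-3.41) = 97.31 K.
ΔL = α·L₀·ΔT = 4.55×10⁻⁶ × 1590 mm × 97.31 K = 0.705 mm.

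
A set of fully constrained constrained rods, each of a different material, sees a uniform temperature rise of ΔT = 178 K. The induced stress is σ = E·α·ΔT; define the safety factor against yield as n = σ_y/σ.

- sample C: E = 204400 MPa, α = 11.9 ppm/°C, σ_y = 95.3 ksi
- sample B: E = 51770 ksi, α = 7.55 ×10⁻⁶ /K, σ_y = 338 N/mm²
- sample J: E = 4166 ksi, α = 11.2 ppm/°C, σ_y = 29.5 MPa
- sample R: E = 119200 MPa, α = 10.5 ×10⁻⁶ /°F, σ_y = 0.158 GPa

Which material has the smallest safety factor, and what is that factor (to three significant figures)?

sample R, n = 0.394

Converting E to GPa, α to ×10⁻⁶/K, σ_y to MPa, then σ and n for each:
  sample C: E = 204.4, α = 11.9, σ_y = 657.1 → σ = 433 MPa, n = 1.52
  sample B: E = 356.9, α = 7.55, σ_y = 338.0 → σ = 480 MPa, n = 0.705
  sample J: E = 28.72, α = 11.2, σ_y = 29.50 → σ = 57.3 MPa, n = 0.515
  sample R: E = 119.2, α = 18.9, σ_y = 158.0 → σ = 401 MPa, n = 0.394
Smallest n: sample R with n = 0.394.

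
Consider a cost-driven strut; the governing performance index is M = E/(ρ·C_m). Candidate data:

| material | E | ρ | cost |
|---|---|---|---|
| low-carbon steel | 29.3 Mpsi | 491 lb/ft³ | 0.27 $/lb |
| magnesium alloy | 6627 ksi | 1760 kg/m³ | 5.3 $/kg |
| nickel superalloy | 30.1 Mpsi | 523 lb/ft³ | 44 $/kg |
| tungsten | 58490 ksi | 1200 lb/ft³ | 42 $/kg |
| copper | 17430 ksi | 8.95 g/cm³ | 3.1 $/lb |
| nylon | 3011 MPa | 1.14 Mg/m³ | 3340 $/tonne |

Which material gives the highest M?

Normalizing units and computing the index:
  low-carbon steel: E = 202.0 GPa, ρ = 7865 kg/m³, cost = 0.5952 $/kg
  magnesium alloy: E = 45.69 GPa, ρ = 1760 kg/m³, cost = 5.300 $/kg
  nickel superalloy: E = 207.5 GPa, ρ = 8378 kg/m³, cost = 44.00 $/kg
  tungsten: E = 403.3 GPa, ρ = 19220 kg/m³, cost = 42.00 $/kg
  copper: E = 120.2 GPa, ρ = 8950 kg/m³, cost = 6.834 $/kg
  nylon: E = 3.011 GPa, ρ = 1140 kg/m³, cost = 3.340 $/kg
  low-carbon steel: M = 43.2 MN·m per $
  magnesium alloy: M = 4.90 MN·m per $
  copper: M = 1.96 MN·m per $
  nylon: M = 0.791 MN·m per $
  nickel superalloy: M = 0.563 MN·m per $
  tungsten: M = 0.500 MN·m per $
The maximum is for low-carbon steel.

low-carbon steel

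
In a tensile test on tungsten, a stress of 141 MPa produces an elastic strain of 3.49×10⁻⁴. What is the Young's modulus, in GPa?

404 GPa

E = σ/ε = 141 MPa / 3.49×10⁻⁴ = 404000 MPa = 404 GPa.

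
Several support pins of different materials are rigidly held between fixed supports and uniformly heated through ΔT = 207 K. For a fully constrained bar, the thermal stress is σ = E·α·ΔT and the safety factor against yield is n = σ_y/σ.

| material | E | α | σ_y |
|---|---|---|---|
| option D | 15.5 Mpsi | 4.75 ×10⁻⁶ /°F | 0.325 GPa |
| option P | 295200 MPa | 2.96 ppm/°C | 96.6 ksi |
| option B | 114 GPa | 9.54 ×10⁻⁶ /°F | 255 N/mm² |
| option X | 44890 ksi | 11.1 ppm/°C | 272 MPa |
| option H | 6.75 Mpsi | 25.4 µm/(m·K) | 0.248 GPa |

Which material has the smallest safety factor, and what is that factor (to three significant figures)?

Converting E to GPa, α to ×10⁻⁶/K, σ_y to MPa, then σ and n for each:
  option D: E = 106.9, α = 8.55, σ_y = 325.0 → σ = 189 MPa, n = 1.72
  option P: E = 295.2, α = 2.96, σ_y = 666.0 → σ = 181 MPa, n = 3.68
  option B: E = 114.0, α = 17.2, σ_y = 255.0 → σ = 405 MPa, n = 0.629
  option X: E = 309.5, α = 11.1, σ_y = 272.0 → σ = 711 MPa, n = 0.382
  option H: E = 46.54, α = 25.4, σ_y = 248.0 → σ = 245 MPa, n = 1.01
Smallest n: option X with n = 0.382.

option X, n = 0.382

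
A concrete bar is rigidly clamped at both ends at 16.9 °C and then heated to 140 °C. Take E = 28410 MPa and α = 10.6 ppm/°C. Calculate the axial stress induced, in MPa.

37.1 MPa

E = 28410 MPa = 28.41 GPa.
ΔT = 123.1 K. Constrained thermal stress σ = E·α·ΔT = 28.41×10³ MPa × 10.6×10⁻⁶ × 123.1 = 37.1 MPa (compressive).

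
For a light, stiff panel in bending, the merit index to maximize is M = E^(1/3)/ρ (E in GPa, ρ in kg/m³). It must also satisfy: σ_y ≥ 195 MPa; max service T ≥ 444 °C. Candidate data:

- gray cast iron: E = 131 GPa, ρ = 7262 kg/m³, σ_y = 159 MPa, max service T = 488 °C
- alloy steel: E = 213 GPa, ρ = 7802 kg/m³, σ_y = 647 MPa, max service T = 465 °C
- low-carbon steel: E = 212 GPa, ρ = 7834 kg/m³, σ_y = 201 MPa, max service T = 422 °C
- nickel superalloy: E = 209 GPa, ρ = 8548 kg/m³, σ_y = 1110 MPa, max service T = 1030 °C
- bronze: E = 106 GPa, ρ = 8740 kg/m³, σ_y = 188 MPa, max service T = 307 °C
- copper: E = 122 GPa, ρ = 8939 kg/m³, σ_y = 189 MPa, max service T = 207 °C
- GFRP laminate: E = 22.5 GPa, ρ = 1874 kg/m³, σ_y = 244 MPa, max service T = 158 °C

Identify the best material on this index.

alloy steel

Screen on constraints: σ_y ≥ 195 MPa; max service T ≥ 444 °C. Survivors: alloy steel, nickel superalloy.
Per-candidate index values:
  alloy steel: M = 0.765×10⁻³
  nickel superalloy: M = 0.694×10⁻³
Alloy steel ranks first.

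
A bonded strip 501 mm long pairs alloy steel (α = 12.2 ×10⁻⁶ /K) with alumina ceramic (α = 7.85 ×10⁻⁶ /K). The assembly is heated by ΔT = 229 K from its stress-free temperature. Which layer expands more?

α(alloy steel) = 12.2×10⁻⁶/K vs α(alumina ceramic) = 7.85×10⁻⁶/K.
Higher α expands more for the same ΔT: alloy steel.

alloy steel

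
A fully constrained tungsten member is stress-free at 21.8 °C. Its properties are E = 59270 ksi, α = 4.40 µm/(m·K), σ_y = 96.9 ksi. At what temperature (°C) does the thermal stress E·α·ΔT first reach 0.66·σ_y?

E = 59270 ksi = 408.7 GPa.
σ_y = 96.9 ksi = 668.1 MPa.
E·α·ΔT = 440.9 MPa ⇒ ΔT = 440.9 / (408.7×10³ × 4.40×10⁻⁶) = 245.2 K.
T = 21.8 + 245.2 = 267.0 °C.

267 °C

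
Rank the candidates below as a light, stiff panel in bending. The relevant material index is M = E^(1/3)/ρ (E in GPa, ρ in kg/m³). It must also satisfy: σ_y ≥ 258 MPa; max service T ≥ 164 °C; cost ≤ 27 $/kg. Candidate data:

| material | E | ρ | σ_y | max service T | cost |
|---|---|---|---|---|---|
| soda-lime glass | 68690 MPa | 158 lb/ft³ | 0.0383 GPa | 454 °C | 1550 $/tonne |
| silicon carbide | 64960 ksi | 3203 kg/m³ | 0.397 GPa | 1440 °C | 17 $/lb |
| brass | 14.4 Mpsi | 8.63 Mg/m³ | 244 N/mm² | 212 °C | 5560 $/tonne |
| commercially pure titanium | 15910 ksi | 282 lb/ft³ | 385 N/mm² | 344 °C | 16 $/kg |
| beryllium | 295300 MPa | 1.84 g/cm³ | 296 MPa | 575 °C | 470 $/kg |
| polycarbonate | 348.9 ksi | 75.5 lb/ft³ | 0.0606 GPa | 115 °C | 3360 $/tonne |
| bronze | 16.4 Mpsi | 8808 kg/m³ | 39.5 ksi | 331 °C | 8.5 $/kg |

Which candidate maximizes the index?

Screen on constraints: σ_y ≥ 258 MPa; max service T ≥ 164 °C; cost ≤ 27 $/kg. Survivors: commercially pure titanium, bronze.
Putting every candidate on a common basis:
  commercially pure titanium: E = 109.7 GPa, ρ = 4517 kg/m³
  bronze: E = 113.1 GPa, ρ = 8808 kg/m³
  commercially pure titanium: M = 1.06×10⁻³
  bronze: M = 0.549×10⁻³
Commercially pure titanium ranks first.

commercially pure titanium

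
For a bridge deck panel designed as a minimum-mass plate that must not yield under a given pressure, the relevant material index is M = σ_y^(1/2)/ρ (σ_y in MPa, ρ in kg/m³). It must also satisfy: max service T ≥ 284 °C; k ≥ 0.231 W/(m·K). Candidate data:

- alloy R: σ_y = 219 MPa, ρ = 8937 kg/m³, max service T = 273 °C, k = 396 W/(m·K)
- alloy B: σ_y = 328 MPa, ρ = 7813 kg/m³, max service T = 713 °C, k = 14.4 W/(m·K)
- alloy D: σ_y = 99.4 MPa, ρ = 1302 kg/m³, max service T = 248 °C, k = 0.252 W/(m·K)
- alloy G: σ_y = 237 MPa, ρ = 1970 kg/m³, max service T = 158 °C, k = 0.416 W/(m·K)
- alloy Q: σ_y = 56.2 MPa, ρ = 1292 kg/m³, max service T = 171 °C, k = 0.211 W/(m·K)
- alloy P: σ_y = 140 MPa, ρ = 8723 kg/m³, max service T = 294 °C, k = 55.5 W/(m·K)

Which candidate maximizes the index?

alloy B

Screen on constraints: max service T ≥ 284 °C; k ≥ 0.231 W/(m·K). Survivors: alloy B, alloy P.
Computing M directly (units already consistent):
  alloy B: M = 2.32×10⁻³
  alloy P: M = 1.36×10⁻³
Alloy B ranks first.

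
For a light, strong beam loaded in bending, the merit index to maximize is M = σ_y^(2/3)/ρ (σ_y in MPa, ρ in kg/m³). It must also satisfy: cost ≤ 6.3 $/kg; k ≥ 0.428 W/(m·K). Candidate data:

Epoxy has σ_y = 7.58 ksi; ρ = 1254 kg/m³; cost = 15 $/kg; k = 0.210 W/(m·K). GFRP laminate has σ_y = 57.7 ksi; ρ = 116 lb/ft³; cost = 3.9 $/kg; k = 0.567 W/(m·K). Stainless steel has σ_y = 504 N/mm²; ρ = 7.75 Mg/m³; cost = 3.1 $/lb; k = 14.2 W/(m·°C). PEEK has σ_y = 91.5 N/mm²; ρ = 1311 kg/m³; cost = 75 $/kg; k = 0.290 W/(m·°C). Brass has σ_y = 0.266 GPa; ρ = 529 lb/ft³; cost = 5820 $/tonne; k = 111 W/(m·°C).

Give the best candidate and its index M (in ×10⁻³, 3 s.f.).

GFRP laminate, M = 29.1×10⁻³

Screen on constraints: cost ≤ 6.3 $/kg; k ≥ 0.428 W/(m·K). Survivors: GFRP laminate, brass.
Putting every candidate on a common basis:
  GFRP laminate: σ_y = 397.8 MPa, ρ = 1858 kg/m³
  brass: σ_y = 266.0 MPa, ρ = 8474 kg/m³
  GFRP laminate: M = 29.1×10⁻³
  brass: M = 4.88×10⁻³
Highest index: GFRP laminate.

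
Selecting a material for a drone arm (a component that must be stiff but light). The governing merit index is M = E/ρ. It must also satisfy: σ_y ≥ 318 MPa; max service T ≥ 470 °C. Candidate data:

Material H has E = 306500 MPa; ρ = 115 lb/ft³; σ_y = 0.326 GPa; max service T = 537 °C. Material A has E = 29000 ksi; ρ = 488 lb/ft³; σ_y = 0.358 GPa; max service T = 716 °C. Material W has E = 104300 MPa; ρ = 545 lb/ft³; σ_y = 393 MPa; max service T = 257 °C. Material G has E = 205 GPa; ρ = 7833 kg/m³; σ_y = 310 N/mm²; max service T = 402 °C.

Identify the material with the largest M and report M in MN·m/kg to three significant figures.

material H, M = 166 MN·m/kg

Screen on constraints: σ_y ≥ 318 MPa; max service T ≥ 470 °C. Survivors: material H, material A.
In SI units:
  material H: E = 306.5 GPa, ρ = 1842 kg/m³
  material A: E = 199.9 GPa, ρ = 7817 kg/m³
  material H: M = 166 MN·m/kg
  material A: M = 25.6 MN·m/kg
Highest index: material H.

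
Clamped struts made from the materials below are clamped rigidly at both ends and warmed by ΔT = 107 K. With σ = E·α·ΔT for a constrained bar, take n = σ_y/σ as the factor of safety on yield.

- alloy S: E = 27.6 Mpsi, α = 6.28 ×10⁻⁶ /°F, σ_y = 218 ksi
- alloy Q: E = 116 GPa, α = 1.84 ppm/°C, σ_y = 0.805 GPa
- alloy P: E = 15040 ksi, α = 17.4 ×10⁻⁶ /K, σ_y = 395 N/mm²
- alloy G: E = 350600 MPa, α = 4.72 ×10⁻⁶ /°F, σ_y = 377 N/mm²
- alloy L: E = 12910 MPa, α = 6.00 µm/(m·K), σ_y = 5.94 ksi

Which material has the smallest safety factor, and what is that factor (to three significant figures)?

alloy G, n = 1.18

With everything in SI (GPa, ×10⁻⁶/K, MPa):
  alloy S: E = 190.3, α = 11.3, σ_y = 1503 → σ = 230 MPa, n = 6.53
  alloy Q: E = 116.0, α = 1.84, σ_y = 805.0 → σ = 22.8 MPa, n = 35.2
  alloy P: E = 103.7, α = 17.4, σ_y = 395.0 → σ = 193 MPa, n = 2.05
  alloy G: E = 350.6, α = 8.50, σ_y = 377.0 → σ = 319 MPa, n = 1.18
  alloy L: E = 12.91, α = 6.00, σ_y = 40.95 → σ = 8.29 MPa, n = 4.94
The minimum is alloy G at n = 1.18.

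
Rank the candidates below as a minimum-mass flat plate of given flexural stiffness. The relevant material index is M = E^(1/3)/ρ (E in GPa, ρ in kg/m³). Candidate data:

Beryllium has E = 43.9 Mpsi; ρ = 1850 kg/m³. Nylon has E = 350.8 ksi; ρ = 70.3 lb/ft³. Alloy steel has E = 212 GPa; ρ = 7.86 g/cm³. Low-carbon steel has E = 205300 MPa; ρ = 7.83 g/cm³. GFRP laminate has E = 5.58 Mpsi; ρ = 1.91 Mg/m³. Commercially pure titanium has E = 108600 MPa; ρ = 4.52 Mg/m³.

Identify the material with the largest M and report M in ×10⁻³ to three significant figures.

After converting to SI:
  beryllium: E = 302.7 GPa, ρ = 1850 kg/m³
  nylon: E = 2.419 GPa, ρ = 1126 kg/m³
  alloy steel: E = 212.0 GPa, ρ = 7860 kg/m³
  low-carbon steel: E = 205.3 GPa, ρ = 7830 kg/m³
  GFRP laminate: E = 38.47 GPa, ρ = 1910 kg/m³
  commercially pure titanium: E = 108.6 GPa, ρ = 4520 kg/m³
  beryllium: M = 3.63×10⁻³
  GFRP laminate: M = 1.77×10⁻³
  nylon: M = 1.19×10⁻³
  commercially pure titanium: M = 1.06×10⁻³
  alloy steel: M = 0.759×10⁻³
  low-carbon steel: M = 0.753×10⁻³
Highest index: beryllium.

beryllium, M = 3.63×10⁻³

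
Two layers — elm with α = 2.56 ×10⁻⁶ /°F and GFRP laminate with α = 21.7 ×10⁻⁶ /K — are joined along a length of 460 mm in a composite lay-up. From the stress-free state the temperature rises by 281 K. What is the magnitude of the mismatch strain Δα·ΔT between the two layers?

4.80×10⁻³

elm: α = 2.56×10⁻⁶/°F × 9/5 = 4.61×10⁻⁶/K.
Δα = |4.61 − 21.7|×10⁻⁶/K = 17.1×10⁻⁶/K.
Mismatch strain = Δα·ΔT = 17.1×10⁻⁶ × 281.0 = 4.80×10⁻³.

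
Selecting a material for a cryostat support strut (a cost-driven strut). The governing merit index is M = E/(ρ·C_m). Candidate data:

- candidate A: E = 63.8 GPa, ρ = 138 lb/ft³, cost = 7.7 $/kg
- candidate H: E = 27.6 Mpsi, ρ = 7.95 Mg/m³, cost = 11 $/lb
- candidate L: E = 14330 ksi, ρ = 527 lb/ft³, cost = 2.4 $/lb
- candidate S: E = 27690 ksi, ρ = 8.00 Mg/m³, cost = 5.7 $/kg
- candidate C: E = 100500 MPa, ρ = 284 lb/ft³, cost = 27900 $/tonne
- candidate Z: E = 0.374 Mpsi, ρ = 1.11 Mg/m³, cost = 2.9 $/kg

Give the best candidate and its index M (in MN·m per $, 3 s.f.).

In SI units:
  candidate A: E = 63.80 GPa, ρ = 2211 kg/m³, cost = 7.700 $/kg
  candidate H: E = 190.3 GPa, ρ = 7950 kg/m³, cost = 24.25 $/kg
  candidate L: E = 98.80 GPa, ρ = 8442 kg/m³, cost = 5.291 $/kg
  candidate S: E = 190.9 GPa, ρ = 8000 kg/m³, cost = 5.700 $/kg
  candidate C: E = 100.5 GPa, ρ = 4549 kg/m³, cost = 27.90 $/kg
  candidate Z: E = 2.579 GPa, ρ = 1110 kg/m³, cost = 2.900 $/kg
  candidate S: M = 4.19 MN·m per $
  candidate A: M = 3.75 MN·m per $
  candidate L: M = 2.21 MN·m per $
  candidate H: M = 0.987 MN·m per $
  candidate Z: M = 0.801 MN·m per $
  candidate C: M = 0.792 MN·m per $
The maximum is for candidate S.

candidate S, M = 4.19 MN·m per $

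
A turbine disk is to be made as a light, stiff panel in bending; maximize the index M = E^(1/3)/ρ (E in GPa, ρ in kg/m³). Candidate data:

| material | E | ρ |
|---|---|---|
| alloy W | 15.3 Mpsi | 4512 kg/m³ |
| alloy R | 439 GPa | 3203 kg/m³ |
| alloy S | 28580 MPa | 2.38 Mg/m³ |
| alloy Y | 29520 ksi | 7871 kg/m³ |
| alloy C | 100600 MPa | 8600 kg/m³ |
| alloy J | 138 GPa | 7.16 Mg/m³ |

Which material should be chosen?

alloy R

Convert each candidate to consistent units, then evaluate M:
  alloy W: E = 105.5 GPa, ρ = 4512 kg/m³
  alloy R: E = 439.0 GPa, ρ = 3203 kg/m³
  alloy S: E = 28.58 GPa, ρ = 2380 kg/m³
  alloy Y: E = 203.5 GPa, ρ = 7871 kg/m³
  alloy C: E = 100.6 GPa, ρ = 8600 kg/m³
  alloy J: E = 138.0 GPa, ρ = 7160 kg/m³
  alloy R: M = 2.37×10⁻³
  alloy S: M = 1.28×10⁻³
  alloy W: M = 1.05×10⁻³
  alloy Y: M = 0.747×10⁻³
  alloy J: M = 0.722×10⁻³
  alloy C: M = 0.541×10⁻³
The maximum is for alloy R.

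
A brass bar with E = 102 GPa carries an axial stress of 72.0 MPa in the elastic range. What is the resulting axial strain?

ε = σ/E = 72.0 / 102000 = 7.06×10⁻⁴.

7.06×10⁻⁴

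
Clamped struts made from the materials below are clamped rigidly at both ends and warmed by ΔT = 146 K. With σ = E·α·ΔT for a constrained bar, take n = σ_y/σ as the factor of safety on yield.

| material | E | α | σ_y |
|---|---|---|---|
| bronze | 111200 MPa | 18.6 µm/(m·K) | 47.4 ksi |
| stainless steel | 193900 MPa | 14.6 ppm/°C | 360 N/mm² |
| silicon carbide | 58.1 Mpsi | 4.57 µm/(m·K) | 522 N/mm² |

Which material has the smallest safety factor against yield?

stainless steel

Per material, after unit conversion:
  bronze: E = 111.2, α = 18.6, σ_y = 326.8 → σ = 302 MPa, n = 1.08
  stainless steel: E = 193.9, α = 14.6, σ_y = 360.0 → σ = 413 MPa, n = 0.871
  silicon carbide: E = 400.6, α = 4.57, σ_y = 522.0 → σ = 267 MPa, n = 1.95
Smallest n: stainless steel with n = 0.871.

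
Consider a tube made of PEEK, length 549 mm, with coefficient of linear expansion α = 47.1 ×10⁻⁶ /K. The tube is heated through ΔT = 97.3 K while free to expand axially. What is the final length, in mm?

ΔL = α·L₀·ΔT = 47.1×10⁻⁶ × 549 mm × 97.30 K = 2.52 mm.
L = L₀ + ΔL = 549 + 2.52 = 551.52 mm.

551.52 mm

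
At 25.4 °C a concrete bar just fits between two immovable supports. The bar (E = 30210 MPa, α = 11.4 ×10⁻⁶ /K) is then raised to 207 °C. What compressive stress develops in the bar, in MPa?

62.5 MPa

E = 30210 MPa = 30.21 GPa.
ΔT = 181.6 K. Constrained thermal stress σ = E·α·ΔT = 30.21×10³ MPa × 11.4×10⁻⁶ × 181.6 = 62.5 MPa (compressive).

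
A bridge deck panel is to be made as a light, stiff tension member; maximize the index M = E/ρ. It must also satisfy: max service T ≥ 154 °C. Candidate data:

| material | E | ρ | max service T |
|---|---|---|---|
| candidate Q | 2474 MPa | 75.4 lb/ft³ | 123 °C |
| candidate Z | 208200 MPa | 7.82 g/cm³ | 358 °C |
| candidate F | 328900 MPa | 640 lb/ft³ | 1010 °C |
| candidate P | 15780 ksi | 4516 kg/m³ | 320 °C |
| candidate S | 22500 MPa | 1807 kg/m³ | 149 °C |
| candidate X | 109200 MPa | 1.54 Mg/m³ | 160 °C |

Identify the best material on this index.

candidate X

Screen on constraints: max service T ≥ 154 °C. Survivors: candidate Z, candidate F, candidate P, candidate X.
After converting to SI:
  candidate Z: E = 208.2 GPa, ρ = 7820 kg/m³
  candidate F: E = 328.9 GPa, ρ = 10250 kg/m³
  candidate P: E = 108.8 GPa, ρ = 4516 kg/m³
  candidate X: E = 109.2 GPa, ρ = 1540 kg/m³
  candidate X: M = 70.9 MN·m/kg
  candidate F: M = 32.1 MN·m/kg
  candidate Z: M = 26.6 MN·m/kg
  candidate P: M = 24.1 MN·m/kg
The maximum is for candidate X.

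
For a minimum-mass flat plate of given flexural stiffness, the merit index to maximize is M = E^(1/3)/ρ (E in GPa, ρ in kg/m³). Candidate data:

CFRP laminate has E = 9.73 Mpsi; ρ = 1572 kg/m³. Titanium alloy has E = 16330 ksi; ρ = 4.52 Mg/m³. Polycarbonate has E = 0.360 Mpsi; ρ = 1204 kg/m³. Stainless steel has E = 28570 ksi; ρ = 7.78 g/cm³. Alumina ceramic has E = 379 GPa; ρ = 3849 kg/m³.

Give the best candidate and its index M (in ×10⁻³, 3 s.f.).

Normalizing units and computing the index:
  CFRP laminate: E = 67.09 GPa, ρ = 1572 kg/m³
  titanium alloy: E = 112.6 GPa, ρ = 4520 kg/m³
  polycarbonate: E = 2.482 GPa, ρ = 1204 kg/m³
  stainless steel: E = 197.0 GPa, ρ = 7780 kg/m³
  alumina ceramic: E = 379.0 GPa, ρ = 3849 kg/m³
  CFRP laminate: M = 2.58×10⁻³
  alumina ceramic: M = 1.88×10⁻³
  polycarbonate: M = 1.12×10⁻³
  titanium alloy: M = 1.07×10⁻³
  stainless steel: M = 0.748×10⁻³
Highest index: CFRP laminate.

CFRP laminate, M = 2.58×10⁻³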